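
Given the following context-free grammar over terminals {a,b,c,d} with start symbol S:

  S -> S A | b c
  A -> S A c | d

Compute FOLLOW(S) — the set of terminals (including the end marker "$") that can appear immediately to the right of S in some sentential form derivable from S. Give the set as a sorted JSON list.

FIRST iteration:
pass 1:
  A via A→d: +{d}
  S via S→b c: +{b}
  FIRST[S]={b}  FIRST[A]={d}
pass 2:
  A via A→S A c: +{b}
  FIRST[S]={b}  FIRST[A]={b,d}
pass 3: — fixpoint
  FIRST[S]={b}  FIRST[A]={b,d}

FOLLOW iteration:
initialize: $ ∈ FOLLOW(S)
[1]
  A→S A c: FOLLOW(S) ⊇ FIRST(A) = {b,d}; new: +{b,d}
  A→S A c: FOLLOW(A) ⊇ FIRST(c) = {c}; new: +{c}
  S→S A: FOLLOW(A) ⊇ FOLLOW(S) ⊇ {$,b,d}; new: +{$,b,d}
  FOLLOW(S)={$,b,d}  FOLLOW(A)={$,b,c,d}
[2] (no change)
  FOLLOW(S)={$,b,d}  FOLLOW(A)={$,b,c,d}

FOLLOW(S) = ["$", "b", "d"]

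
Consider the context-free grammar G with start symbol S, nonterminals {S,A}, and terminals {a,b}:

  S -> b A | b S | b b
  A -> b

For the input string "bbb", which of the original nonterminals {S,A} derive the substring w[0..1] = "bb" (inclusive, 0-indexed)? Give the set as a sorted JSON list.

CNF form of G:
  S -> T0 A | T0 S | T0 T0
  A -> b
  T0 -> b

Fill CYK table bottom-up (cells [i..j] with 0 ≤ i ≤ j ≤ 1 only):
  T[0,0] 'b' = {A,T0}  orig:{A}
  T[1,1] 'b' = {A,T0}  orig:{A}
  T[0,1] 'bb' = {S}

Original NTs in T[0,1] deriving "bb": ["S"]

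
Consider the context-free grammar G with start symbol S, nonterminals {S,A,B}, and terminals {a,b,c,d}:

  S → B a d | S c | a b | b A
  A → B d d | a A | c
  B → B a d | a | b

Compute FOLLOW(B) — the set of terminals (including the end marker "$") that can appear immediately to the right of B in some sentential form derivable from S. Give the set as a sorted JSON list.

Compute FIRST by fixpoint:
pass 1:
  A via A→a A: +{a}
  A via A→c: +{c}
  B via B→a: +{a}
  B via B→b: +{b}
  S via S→B a d: +{a,b}
  FIRST(S)={a,b}  FIRST(A)={a,c}  FIRST(B)={a,b}
pass 2:
  A via A→B d d: +{b}
  FIRST(S)={a,b}  FIRST(A)={a,b,c}  FIRST(B)={a,b}
pass 3: (no change)
  FIRST(S)={a,b}  FIRST(A)={a,b,c}  FIRST(B)={a,b}

Compute FOLLOW by fixpoint:
initialize: $ ∈ FOLLOW(S)
round 1:
  A→B d d: FOLLOW(B) ⊇ FIRST(d) = {d}; new: +{d}
  B→B a d: FOLLOW(B) ⊇ FIRST(a) = {a}; new: +{a}
  S→S c: FOLLOW(S) ⊇ FIRST(c) = {c}; new: +{c}
  S→b A: FOLLOW(A) ⊇ FOLLOW(S) ⊇ {$,c}; new: +{$,c}
  S: {$,c}  A: {$,c}  B: {a,d}
round 2: — fixpoint
  S: {$,c}  A: {$,c}  B: {a,d}

FOLLOW(B) = ["a", "d"]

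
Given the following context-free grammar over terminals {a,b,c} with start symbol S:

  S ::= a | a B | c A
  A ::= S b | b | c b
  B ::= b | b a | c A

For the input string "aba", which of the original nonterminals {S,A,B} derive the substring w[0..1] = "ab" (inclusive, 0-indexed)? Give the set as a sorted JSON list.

CNF form of G:
  S -> T1 A | T2 B | a
  A -> S T0 | T1 T0 | b
  B -> T0 T2 | T1 A | b
  T0 -> b
  T1 -> c
  T2 -> a

CYK fill — only the sub-triangle for w[0..1]:
  cell(0,0) a: {S,T2}  orig:{S}
  cell(1,1) b: {A,B,T0}  orig:{A,B}
  cell(0,1) ab: {A,S}

Original NTs in T[0,1] deriving "ab": ["A", "S"]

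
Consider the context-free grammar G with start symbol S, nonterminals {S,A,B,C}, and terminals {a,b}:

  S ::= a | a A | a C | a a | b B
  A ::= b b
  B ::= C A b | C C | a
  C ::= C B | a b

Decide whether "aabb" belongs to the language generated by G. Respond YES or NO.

CNF form of G:
  S -> T0 B | T1 A | T1 C | T1 T1 | a
  A -> T0 T0
  B -> C C | C X2 | a
  C -> C B | T1 T0
  T0 -> b
  T1 -> a
  X2 -> A T0

CYK table (by increasing span):
  cell(0,0) a: {B,S,T1}  orig:{B,S}
  cell(1,1) a: {B,S,T1}  orig:{B,S}
  cell(2,2) b: {T0}  orig:{}
  cell(3,3) b: {T0}  orig:{}
  cell(0,1) aa: {S}
  cell(1,2) ab: {C}
  cell(2,3) bb: {A}
  cell(0,2) aab: {S}
  cell(1,3) abb: {S}
  cell(0,3) aabb: ∅

S ∉ T[0,3] ⇒ NO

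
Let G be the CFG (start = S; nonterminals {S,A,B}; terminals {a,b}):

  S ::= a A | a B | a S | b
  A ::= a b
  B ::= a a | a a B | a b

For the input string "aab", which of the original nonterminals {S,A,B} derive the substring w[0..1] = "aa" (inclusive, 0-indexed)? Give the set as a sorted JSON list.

Convert to CNF:
  S -> T0 A | T0 B | T0 S | b
  A -> T0 T1
  B -> T0 T0 | T0 T1 | T0 X2
  T0 -> a
  T1 -> b
  X2 -> T0 B

CYK table (by increasing span) (cells [i..j] with 0 ≤ i ≤ j ≤ 1 only):
  cell(0,0) a: {T0}  orig:{}
  cell(1,1) a: {T0}  orig:{}
  cell(0,1) aa: {B}

Original NTs in T[0,1] deriving "aa": ["B"]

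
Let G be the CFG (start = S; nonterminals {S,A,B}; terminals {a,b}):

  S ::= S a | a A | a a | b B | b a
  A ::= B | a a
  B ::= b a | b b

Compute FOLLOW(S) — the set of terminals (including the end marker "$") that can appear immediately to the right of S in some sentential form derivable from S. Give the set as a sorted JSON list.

FIRST sets, iterate to fixpoint:
iter 1:
  A via A→a a: +{a}
  B via B→b a: +{b}
  S via S→a A: +{a}
  S via S→b B: +{b}
  FIRST(S)={a,b}  FIRST(A)={a}  FIRST(B)={b}
iter 2:
  A via A→B: +{b}
  FIRST(S)={a,b}  FIRST(A)={a,b}  FIRST(B)={b}
iter 3: (no change)
  FIRST(S)={a,b}  FIRST(A)={a,b}  FIRST(B)={b}

Compute FOLLOW by fixpoint:
initialize: $ ∈ FOLLOW(S)
[1]
  S→S a: FOLLOW(S) ⊇ FIRST(a) = {a}; new: +{a}
  S→a A: FOLLOW(A) ⊇ FOLLOW(S) ⊇ {$,a}; new: +{$,a}
  S→b B: FOLLOW(B) ⊇ FOLLOW(S) ⊇ {$,a}; new: +{$,a}
  FOLLOW[S]={$,a}  FOLLOW[A]={$,a}  FOLLOW[B]={$,a}
[2] — fixpoint
  FOLLOW[S]={$,a}  FOLLOW[A]={$,a}  FOLLOW[B]={$,a}

FOLLOW(S) = ["$", "a"]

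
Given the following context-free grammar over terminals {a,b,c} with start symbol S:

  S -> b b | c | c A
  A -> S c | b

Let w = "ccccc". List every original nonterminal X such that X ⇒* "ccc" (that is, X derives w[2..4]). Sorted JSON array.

CNF form of G:
  S -> T0 A | T1 T1 | c
  A -> S T0 | b
  T0 -> c
  T1 -> b

CYK fill (cells [i..j] with 2 ≤ i ≤ j ≤ 4 only):
  T[2,2] 'c' = {S,T0}  orig:{S}
  T[3,3] 'c' = {S,T0}  orig:{S}
  T[4,4] 'c' = {S,T0}  orig:{S}
  T[2,3] 'cc' = {A}
  T[3,4] 'cc' = {A}
  T[2,4] 'ccc' = {S}

Original NTs in T[2,4] deriving "ccc": ["S"]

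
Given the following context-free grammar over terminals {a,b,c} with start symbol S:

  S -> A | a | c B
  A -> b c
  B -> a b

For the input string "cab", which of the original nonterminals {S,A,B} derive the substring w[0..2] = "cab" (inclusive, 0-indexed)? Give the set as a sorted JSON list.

Convert to CNF:
  S -> T0 T1 | T1 B | a
  A -> T0 T1
  B -> T2 T0
  T0 -> b
  T1 -> c
  T2 -> a

Fill CYK table bottom-up — only the sub-triangle for w[0..2]:
  cell(0,0) c: {T1}  orig:{}
  cell(1,1) a: {S,T2}  orig:{S}
  cell(2,2) b: {T0}  orig:{}
  cell(0,1) ca: ∅
  cell(1,2) ab: {B}
  cell(0,2) cab: {S}

Original NTs in T[0,2] deriving "cab": ["S"]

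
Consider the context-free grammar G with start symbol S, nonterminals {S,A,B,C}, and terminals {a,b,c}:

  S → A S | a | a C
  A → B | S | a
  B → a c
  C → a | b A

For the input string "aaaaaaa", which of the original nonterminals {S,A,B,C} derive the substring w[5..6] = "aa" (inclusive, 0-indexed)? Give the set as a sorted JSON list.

CNF form of G:
  S -> A S | T0 C | a
  A -> A S | T0 C | T0 T1 | a
  B -> T0 T1
  C -> T2 A | a
  T0 -> a
  T1 -> c
  T2 -> b

Fill CYK table bottom-up — only the sub-triangle for w[5..6]:
  [5..5]={A,C,S,T0}  "a"  orig:{A,C,S}
  [6..6]={A,C,S,T0}  "a"  orig:{A,C,S}
  [5..6]={A,S}  "aa"

Original NTs in T[5,6] deriving "aa": ["A", "S"]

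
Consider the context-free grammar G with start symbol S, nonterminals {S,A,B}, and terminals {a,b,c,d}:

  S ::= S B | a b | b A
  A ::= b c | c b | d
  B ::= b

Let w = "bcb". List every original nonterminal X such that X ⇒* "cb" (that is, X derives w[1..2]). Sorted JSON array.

Convert to CNF:
  S -> S B | T0 A | T2 T0
  A -> T0 T1 | T1 T0 | d
  B -> b
  T0 -> b
  T1 -> c
  T2 -> a

CYK table (by increasing span), restricted to cells inside w[1..2]:
  T[1,1] 'c' = {T1}  orig:{}
  T[2,2] 'b' = {B,T0}  orig:{B}
  T[1,2] 'cb' = {A}

Original NTs in T[1,2] deriving "cb": ["A"]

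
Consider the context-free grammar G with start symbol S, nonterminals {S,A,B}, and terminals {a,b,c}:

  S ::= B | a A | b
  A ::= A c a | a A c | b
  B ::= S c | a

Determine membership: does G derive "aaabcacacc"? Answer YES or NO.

Convert to CNF:
  S -> S T0 | T1 A | a | b
  A -> A X2 | T1 X3 | b
  B -> S T0 | a
  T0 -> c
  T1 -> a
  X2 -> T0 T1
  X3 -> A T0

Fill CYK table bottom-up:
  cell(0,0) a: {B,S,T1}  orig:{B,S}
  cell(1,1) a: {B,S,T1}  orig:{B,S}
  cell(2,2) a: {B,S,T1}  orig:{B,S}
  cell(3,3) b: {A,S}
  cell(4,4) c: {T0}  orig:{}
  cell(5,5) a: {B,S,T1}  orig:{B,S}
  cell(6,6) c: {T0}  orig:{}
  cell(7,7) a: {B,S,T1}  orig:{B,S}
  cell(8,8) c: {T0}  orig:{}
  cell(9,9) c: {T0}  orig:{}
  cell(0,1) aa: ∅
  cell(1,2) aa: ∅
  cell(2,3) ab: {S}
  cell(3,4) bc: {B,S,X3}  orig:{B,S}
  cell(4,5) ca: {X2}  orig:{}
  cell(5,6) ac: {B,S}
  cell(6,7) ca: {X2}  orig:{}
  cell(7,8) ac: {B,S}
  cell(8,9) cc: ∅
  cell(0,2) aaa: ∅
  cell(1,3) aab: ∅
  cell(2,4) abc: {A,B,S}
  cell(3,5) bca: {A}
  cell(4,6) cac: ∅
  cell(5,7) aca: ∅
  cell(6,8) cac: ∅
  cell(7,9) acc: {B,S}
  cell(0,3) aaab: ∅
  cell(1,4) aabc: {S}
  cell(2,5) abca: {S}
  cell(3,6) bcac: {X3}  orig:{}
  cell(4,7) caca: ∅
  cell(5,8) acac: ∅
  cell(6,9) cacc: ∅
  cell(0,4) aaabc: ∅
  cell(1,5) aabca: ∅
  cell(2,6) abcac: {A,B,S}
  cell(3,7) bcaca: {A}
  cell(4,8) cacac: ∅
  cell(5,9) acacc: ∅
  cell(0,5) aaabca: ∅
  cell(1,6) aabcac: {S}
  cell(2,7) abcaca: {S}
  cell(3,8) bcacac: {X3}  orig:{}
  cell(4,9) cacacc: ∅
  cell(0,6) aaabcac: ∅
  cell(1,7) aabcaca: ∅
  cell(2,8) abcacac: {A,B,S}
  cell(3,9) bcacacc: ∅
  cell(0,7) aaabcaca: ∅
  cell(1,8) aabcacac: {S}
  cell(2,9) abcacacc: {B,S,X3}  orig:{B,S}
  cell(0,8) aaabcacac: ∅
  cell(1,9) aabcacacc: {A,B,S}
  cell(0,9) aaabcacacc: {S}

S ∈ T[0,9] ⇒ YES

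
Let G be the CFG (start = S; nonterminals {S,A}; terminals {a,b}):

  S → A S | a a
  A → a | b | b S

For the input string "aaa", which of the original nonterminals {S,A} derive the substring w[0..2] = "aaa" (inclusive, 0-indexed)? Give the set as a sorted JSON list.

CNF form of G:
  S -> A S | T1 T1
  A -> T0 S | a | b
  T0 -> b
  T1 -> a

Fill CYK table bottom-up — only the sub-triangle for w[0..2]:
  T[0,0] 'a' = {A,T1}  orig:{A}
  T[1,1] 'a' = {A,T1}  orig:{A}
  T[2,2] 'a' = {A,T1}  orig:{A}
  T[0,1] 'aa' = {S}
  T[1,2] 'aa' = {S}
  T[0,2] 'aaa' = {S}

Original NTs in T[0,2] deriving "aaa": ["S"]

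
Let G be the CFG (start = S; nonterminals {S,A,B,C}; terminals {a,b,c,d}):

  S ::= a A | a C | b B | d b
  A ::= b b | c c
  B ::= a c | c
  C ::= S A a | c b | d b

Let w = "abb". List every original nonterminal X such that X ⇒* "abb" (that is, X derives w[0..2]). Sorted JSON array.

Convert to CNF:
  S -> T0 B | T2 A | T2 C | T3 T0
  A -> T0 T0 | T1 T1
  B -> T2 T1 | c
  C -> S X4 | T1 T0 | T3 T0
  T0 -> b
  T1 -> c
  T2 -> a
  T3 -> d
  X4 -> A T2

CYK table (by increasing span), restricted to cells inside w[0..2]:
  cell(0,0) a: {T2}  orig:{}
  cell(1,1) b: {T0}  orig:{}
  cell(2,2) b: {T0}  orig:{}
  cell(0,1) ab: ∅
  cell(1,2) bb: {A}
  cell(0,2) abb: {S}

Original NTs in T[0,2] deriving "abb": ["S"]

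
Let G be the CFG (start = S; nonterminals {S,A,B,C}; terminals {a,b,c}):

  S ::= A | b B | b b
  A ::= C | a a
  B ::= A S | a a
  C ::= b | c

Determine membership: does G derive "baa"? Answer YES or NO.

CNF form of G:
  S -> T0 T0 | T1 B | T1 T1 | b | c
  A -> T0 T0 | b | c
  B -> A S | T0 T0
  C -> b | c
  T0 -> a
  T1 -> b

Fill CYK table bottom-up:
  [0..0]={A,C,S,T1}  "b"  orig:{A,C,S}
  [1..1]={T0}  "a"  orig:{}
  [2..2]={T0}  "a"  orig:{}
  [0..1]=∅  "ba"
  [1..2]={A,B,S}  "aa"
  [0..2]={B,S}  "baa"

S ∈ T[0,2] ⇒ YES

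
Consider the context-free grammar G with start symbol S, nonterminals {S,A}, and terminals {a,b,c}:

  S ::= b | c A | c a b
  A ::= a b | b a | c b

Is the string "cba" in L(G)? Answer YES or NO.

CNF form of G:
  S -> T2 A | T2 X3 | b
  A -> T0 T1 | T1 T0 | T2 T1
  T0 -> a
  T1 -> b
  T2 -> c
  X3 -> T0 T1

Fill CYK table bottom-up:
  T[0,0] 'c' = {T2}  orig:{}
  T[1,1] 'b' = {S,T1}  orig:{S}
  T[2,2] 'a' = {T0}  orig:{}
  T[0,1] 'cb' = {A}
  T[1,2] 'ba' = {A}
  T[0,2] 'cba' = {S}

S ∈ T[0,2] ⇒ YES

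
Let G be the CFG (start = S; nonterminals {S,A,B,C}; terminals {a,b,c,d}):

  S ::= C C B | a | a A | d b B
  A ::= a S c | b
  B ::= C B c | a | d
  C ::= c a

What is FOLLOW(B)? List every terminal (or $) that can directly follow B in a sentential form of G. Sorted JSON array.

FIRST sets, iterate to fixpoint:
iter 1:
  A via A→a S c: +{a}
  A via A→b: +{b}
  B via B→a: +{a}
  B via B→d: +{d}
  C via C→c a: +{c}
  S via S→C C B: +{c}
  S via S→a: +{a}
  S via S→d b B: +{d}
  S: {a,c,d}  A: {a,b}  B: {a,d}  C: {c}
iter 2:
  B via B→C B c: +{c}
  S: {a,c,d}  A: {a,b}  B: {a,c,d}  C: {c}
iter 3: — fixpoint
  S: {a,c,d}  A: {a,b}  B: {a,c,d}  C: {c}

Compute FOLLOW by fixpoint:
initialize: $ ∈ FOLLOW(S)
[1]
  A→a S c: FOLLOW(S) ⊇ FIRST(c) = {c}; new: +{c}
  B→C B c: FOLLOW(C) ⊇ FIRST(B) = {a,c,d}; new: +{a,c,d}
  B→C B c: FOLLOW(B) ⊇ FIRST(c) = {c}; new: +{c}
  S→C C B: FOLLOW(B) ⊇ FOLLOW(S) ⊇ {$,c}; new: +{$}
  S→a A: FOLLOW(A) ⊇ FOLLOW(S) ⊇ {$,c}; new: +{$,c}
  S: {$,c}  A: {$,c}  B: {$,c}  C: {a,c,d}
[2] done
  S: {$,c}  A: {$,c}  B: {$,c}  C: {a,c,d}

FOLLOW(B) = ["$", "c"]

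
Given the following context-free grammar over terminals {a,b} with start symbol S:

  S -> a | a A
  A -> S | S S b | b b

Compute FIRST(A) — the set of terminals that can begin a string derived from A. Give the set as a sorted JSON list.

FIRST sets, iterate to fixpoint:
round 1:
  A via A→b b: +{b}
  S via S→a: +{a}
  FIRST(S)={a}  FIRST(A)={b}
round 2:
  A via A→S: +{a}
  FIRST(S)={a}  FIRST(A)={a,b}
round 3: done
  FIRST(S)={a}  FIRST(A)={a,b}

FIRST(A) = ["a", "b"]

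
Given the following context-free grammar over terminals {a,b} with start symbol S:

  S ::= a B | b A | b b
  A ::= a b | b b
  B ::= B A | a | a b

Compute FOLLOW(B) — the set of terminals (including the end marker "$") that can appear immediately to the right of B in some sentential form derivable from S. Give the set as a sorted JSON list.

Compute FIRST by fixpoint:
iter 1:
  A via A→a b: +{a}
  A via A→b b: +{b}
  B via B→a: +{a}
  S via S→a B: +{a}
  S via S→b A: +{b}
  FIRST[S]={a,b}  FIRST[A]={a,b}  FIRST[B]={a}
iter 2: — fixpoint
  FIRST[S]={a,b}  FIRST[A]={a,b}  FIRST[B]={a}

Compute FOLLOW by fixpoint:
FOLLOW(S) := {$}
[1]
  B→B A: FOLLOW(B) ⊇ FIRST(A) = {a,b}; new: +{a,b}
  B→B A: FOLLOW(A) ⊇ FOLLOW(B) ⊇ {a,b}; new: +{a,b}
  S→a B: FOLLOW(B) ⊇ FOLLOW(S) ⊇ {$}; new: +{$}
  S→b A: FOLLOW(A) ⊇ FOLLOW(S) ⊇ {$}; new: +{$}
  FOLLOW[S]={$}  FOLLOW[A]={$,a,b}  FOLLOW[B]={$,a,b}
[2] — fixpoint
  FOLLOW[S]={$}  FOLLOW[A]={$,a,b}  FOLLOW[B]={$,a,b}

FOLLOW(B) = ["$", "a", "b"]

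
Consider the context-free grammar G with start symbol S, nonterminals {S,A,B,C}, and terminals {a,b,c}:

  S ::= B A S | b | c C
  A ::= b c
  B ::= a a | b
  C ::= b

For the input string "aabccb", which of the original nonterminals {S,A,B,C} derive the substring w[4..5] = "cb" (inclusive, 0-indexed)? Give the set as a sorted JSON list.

Convert to CNF:
  S -> B X3 | T1 C | b
  A -> T0 T1
  B -> T2 T2 | b
  C -> b
  T0 -> b
  T1 -> c
  T2 -> a
  X3 -> A S

CYK table (by increasing span) (cells [i..j] with 4 ≤ i ≤ j ≤ 5 only):
  cell(4,4) c: {T1}  orig:{}
  cell(5,5) b: {B,C,S,T0}  orig:{B,C,S}
  cell(4,5) cb: {S}

Original NTs in T[4,5] deriving "cb": ["S"]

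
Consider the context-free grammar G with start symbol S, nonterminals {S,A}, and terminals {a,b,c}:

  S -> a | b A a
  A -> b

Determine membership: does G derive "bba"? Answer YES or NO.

Convert to CNF:
  S -> T0 X2 | a
  A -> b
  T0 -> b
  T1 -> a
  X2 -> A T1

CYK fill:
  cell(0,0) b: {A,T0}  orig:{A}
  cell(1,1) b: {A,T0}  orig:{A}
  cell(2,2) a: {S,T1}  orig:{S}
  cell(0,1) bb: ∅
  cell(1,2) ba: {X2}  orig:{}
  cell(0,2) bba: {S}

S ∈ T[0,2] ⇒ YES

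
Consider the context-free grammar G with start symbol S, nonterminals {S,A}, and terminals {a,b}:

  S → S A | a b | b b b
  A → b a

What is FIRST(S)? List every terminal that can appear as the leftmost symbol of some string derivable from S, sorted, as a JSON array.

Compute FIRST by fixpoint:
[1]
  A via A→b a: +{b}
  S via S→a b: +{a}
  S via S→b b b: +{b}
  S: {a,b}  A: {b}
[2] done
  S: {a,b}  A: {b}

FIRST(S) = ["a", "b"]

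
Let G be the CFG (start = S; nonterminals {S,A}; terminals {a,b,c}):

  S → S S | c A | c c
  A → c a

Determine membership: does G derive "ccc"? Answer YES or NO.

CNF form of G:
  S -> S S | T0 A | T0 T0
  A -> T0 T1
  T0 -> c
  T1 -> a

CYK fill:
  T[0,0] 'c' = {T0}  orig:{}
  T[1,1] 'c' = {T0}  orig:{}
  T[2,2] 'c' = {T0}  orig:{}
  T[0,1] 'cc' = {S}
  T[1,2] 'cc' = {S}
  T[0,2] 'ccc' = ∅

S ∉ T[0,2] ⇒ NO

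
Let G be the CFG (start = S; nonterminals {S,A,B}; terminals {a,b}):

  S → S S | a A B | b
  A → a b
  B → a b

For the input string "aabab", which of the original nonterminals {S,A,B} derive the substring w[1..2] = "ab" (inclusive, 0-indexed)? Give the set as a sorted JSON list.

Convert to CNF:
  S -> S S | T0 X2 | b
  A -> T0 T1
  B -> T0 T1
  T0 -> a
  T1 -> b
  X2 -> A B

Fill CYK table bottom-up — only the sub-triangle for w[1..2]:
  [1..1]={T0}  "a"  orig:{}
  [2..2]={S,T1}  "b"  orig:{S}
  [1..2]={A,B}  "ab"

Original NTs in T[1,2] deriving "ab": ["A", "B"]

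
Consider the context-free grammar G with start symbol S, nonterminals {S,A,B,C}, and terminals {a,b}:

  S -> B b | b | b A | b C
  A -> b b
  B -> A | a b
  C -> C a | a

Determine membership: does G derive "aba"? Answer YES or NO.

Convert to CNF:
  S -> B T0 | T0 A | T0 C | b
  A -> T0 T0
  B -> T0 T0 | T1 T0
  C -> C T1 | a
  T0 -> b
  T1 -> a

CYK table (by increasing span):
  T[0,0] 'a' = {C,T1}  orig:{C}
  T[1,1] 'b' = {S,T0}  orig:{S}
  T[2,2] 'a' = {C,T1}  orig:{C}
  T[0,1] 'ab' = {B}
  T[1,2] 'ba' = {S}
  T[0,2] 'aba' = ∅

S ∉ T[0,2] ⇒ NO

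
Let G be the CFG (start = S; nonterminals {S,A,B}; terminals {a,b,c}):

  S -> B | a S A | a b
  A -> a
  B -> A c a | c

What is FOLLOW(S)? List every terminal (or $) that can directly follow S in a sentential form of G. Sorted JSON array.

FIRST iteration:
pass 1:
  A via A→a: +{a}
  B via B→A c a: +{a}
  B via B→c: +{c}
  S via S→B: +{a,c}
  FIRST[S]={a,c}  FIRST[A]={a}  FIRST[B]={a,c}
pass 2: done
  FIRST[S]={a,c}  FIRST[A]={a}  FIRST[B]={a,c}

FOLLOW sets:
FOLLOW(S) := {$}
pass 1:
  B→A c a: FOLLOW(A) ⊇ FIRST(c) = {c}; new: +{c}
  S→B: FOLLOW(B) ⊇ FOLLOW(S) ⊇ {$}; new: +{$}
  S→a S A: FOLLOW(S) ⊇ FIRST(A) = {a}; new: +{a}
  S→a S A: FOLLOW(A) ⊇ FOLLOW(S) ⊇ {$,a}; new: +{$,a}
  S: {$,a}  A: {$,a,c}  B: {$}
pass 2:
  S→B: FOLLOW(B) ⊇ FOLLOW(S) ⊇ {$,a}; new: +{a}
  S: {$,a}  A: {$,a,c}  B: {$,a}
pass 3: (stable)
  S: {$,a}  A: {$,a,c}  B: {$,a}

FOLLOW(S) = ["$", "a"]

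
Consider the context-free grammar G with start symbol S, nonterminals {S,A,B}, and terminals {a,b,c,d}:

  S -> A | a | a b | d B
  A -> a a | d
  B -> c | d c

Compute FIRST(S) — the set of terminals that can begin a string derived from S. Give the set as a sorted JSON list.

FIRST iteration:
iter 1:
  A via A→a a: +{a}
  A via A→d: +{d}
  B via B→c: +{c}
  B via B→d c: +{d}
  S via S→A: +{a,d}
  FIRST(S)={a,d}  FIRST(A)={a,d}  FIRST(B)={c,d}
iter 2: — fixpoint
  FIRST(S)={a,d}  FIRST(A)={a,d}  FIRST(B)={c,d}

FIRST(S) = ["a", "d"]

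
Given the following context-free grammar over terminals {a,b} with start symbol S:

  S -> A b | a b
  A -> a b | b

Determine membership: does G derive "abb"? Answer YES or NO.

CNF form of G:
  S -> A T1 | T0 T1
  A -> T0 T1 | b
  T0 -> a
  T1 -> b

CYK fill:
  T[0,0] 'a' = {T0}  orig:{}
  T[1,1] 'b' = {A,T1}  orig:{A}
  T[2,2] 'b' = {A,T1}  orig:{A}
  T[0,1] 'ab' = {A,S}
  T[1,2] 'bb' = {S}
  T[0,2] 'abb' = {S}

S ∈ T[0,2] ⇒ YES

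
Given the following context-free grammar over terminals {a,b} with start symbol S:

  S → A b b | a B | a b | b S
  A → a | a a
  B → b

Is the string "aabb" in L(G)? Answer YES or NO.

Convert to CNF:
  S -> A X2 | T0 B | T0 T1 | T1 S
  A -> T0 T0 | a
  B -> b
  T0 -> a
  T1 -> b
  X2 -> T1 T1

CYK table (by increasing span):
  cell(0,0) a: {A,T0}  orig:{A}
  cell(1,1) a: {A,T0}  orig:{A}
  cell(2,2) b: {B,T1}  orig:{B}
  cell(3,3) b: {B,T1}  orig:{B}
  cell(0,1) aa: {A}
  cell(1,2) ab: {S}
  cell(2,3) bb: {X2}  orig:{}
  cell(0,2) aab: ∅
  cell(1,3) abb: {S}
  cell(0,3) aabb: {S}

S ∈ T[0,3] ⇒ YES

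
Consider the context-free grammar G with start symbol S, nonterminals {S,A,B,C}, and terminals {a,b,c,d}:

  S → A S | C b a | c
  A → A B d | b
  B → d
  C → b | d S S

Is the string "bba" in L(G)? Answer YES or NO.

Convert to CNF:
  S -> A S | C X5 | c
  A -> A X3 | b
  B -> d
  C -> T0 X4 | b
  T0 -> d
  T1 -> b
  T2 -> a
  X3 -> B T0
  X4 -> S S
  X5 -> T1 T2

CYK fill:
  cell(0,0) b: {A,C,T1}  orig:{A,C}
  cell(1,1) b: {A,C,T1}  orig:{A,C}
  cell(2,2) a: {T2}  orig:{}
  cell(0,1) bb: ∅
  cell(1,2) ba: {X5}  orig:{}
  cell(0,2) bba: {S}

S ∈ T[0,2] ⇒ YES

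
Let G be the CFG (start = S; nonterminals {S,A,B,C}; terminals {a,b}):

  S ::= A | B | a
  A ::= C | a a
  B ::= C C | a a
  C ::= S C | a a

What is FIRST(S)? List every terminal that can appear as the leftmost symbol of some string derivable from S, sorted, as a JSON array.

FIRST sets, iterate to fixpoint:
[1]
  A via A→a a: +{a}
  B via B→a a: +{a}
  C via C→a a: +{a}
  S via S→A: +{a}
  S: {a}  A: {a}  B: {a}  C: {a}
[2] (no change)
  S: {a}  A: {a}  B: {a}  C: {a}

FIRST(S) = ["a"]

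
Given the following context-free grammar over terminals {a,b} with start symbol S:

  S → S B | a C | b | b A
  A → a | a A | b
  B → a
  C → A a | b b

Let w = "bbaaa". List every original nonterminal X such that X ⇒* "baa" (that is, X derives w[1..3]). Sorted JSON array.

Convert to CNF:
  S -> S B | T0 C | T1 A | b
  A -> T0 A | a | b
  B -> a
  C -> A T0 | T1 T1
  T0 -> a
  T1 -> b

CYK table (by increasing span) (cells [i..j] with 1 ≤ i ≤ j ≤ 3 only):
  [1..1]={A,S,T1}  "b"  orig:{A,S}
  [2..2]={A,B,T0}  "a"  orig:{A,B}
  [3..3]={A,B,T0}  "a"  orig:{A,B}
  [1..2]={C,S}  "ba"
  [2..3]={A,C}  "aa"
  [1..3]={S}  "baa"

Original NTs in T[1,3] deriving "baa": ["S"]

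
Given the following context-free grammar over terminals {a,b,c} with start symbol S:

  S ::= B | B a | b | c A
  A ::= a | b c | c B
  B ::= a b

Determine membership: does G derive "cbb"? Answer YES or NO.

CNF form of G:
  S -> B T2 | T1 A | T2 T0 | b
  A -> T0 T1 | T1 B | a
  B -> T2 T0
  T0 -> b
  T1 -> c
  T2 -> a

CYK fill:
  cell(0,0) c: {T1}  orig:{}
  cell(1,1) b: {S,T0}  orig:{S}
  cell(2,2) b: {S,T0}  orig:{S}
  cell(0,1) cb: ∅
  cell(1,2) bb: ∅
  cell(0,2) cbb: ∅

S ∉ T[0,2] ⇒ NO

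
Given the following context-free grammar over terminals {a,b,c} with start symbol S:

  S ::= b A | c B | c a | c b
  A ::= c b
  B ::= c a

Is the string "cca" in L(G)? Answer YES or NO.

Convert to CNF:
  S -> T0 B | T0 T1 | T0 T2 | T1 A
  A -> T0 T1
  B -> T0 T2
  T0 -> c
  T1 -> b
  T2 -> a

CYK table (by increasing span):
  cell(0,0) c: {T0}  orig:{}
  cell(1,1) c: {T0}  orig:{}
  cell(2,2) a: {T2}  orig:{}
  cell(0,1) cc: ∅
  cell(1,2) ca: {B,S}
  cell(0,2) cca: {S}

S ∈ T[0,2] ⇒ YES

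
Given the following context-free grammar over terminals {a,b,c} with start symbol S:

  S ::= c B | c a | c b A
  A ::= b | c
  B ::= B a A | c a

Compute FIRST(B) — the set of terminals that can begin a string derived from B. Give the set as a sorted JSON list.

FIRST iteration:
[1]
  A via A→b: +{b}
  A via A→c: +{c}
  B via B→c a: +{c}
  S via S→c B: +{c}
  FIRST(S)={c}  FIRST(A)={b,c}  FIRST(B)={c}
[2] done
  FIRST(S)={c}  FIRST(A)={b,c}  FIRST(B)={c}

FIRST(B) = ["c"]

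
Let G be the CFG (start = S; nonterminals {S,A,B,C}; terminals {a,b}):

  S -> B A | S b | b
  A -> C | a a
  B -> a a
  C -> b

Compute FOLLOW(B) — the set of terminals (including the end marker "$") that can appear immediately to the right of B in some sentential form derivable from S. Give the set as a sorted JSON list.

FIRST sets, iterate to fixpoint:
[1]
  A via A→a a: +{a}
  B via B→a a: +{a}
  C via C→b: +{b}
  S via S→B A: +{a}
  S via S→b: +{b}
  FIRST(S)={a,b}  FIRST(A)={a}  FIRST(B)={a}  FIRST(C)={b}
[2]
  A via A→C: +{b}
  FIRST(S)={a,b}  FIRST(A)={a,b}  FIRST(B)={a}  FIRST(C)={b}
[3] — fixpoint
  FIRST(S)={a,b}  FIRST(A)={a,b}  FIRST(B)={a}  FIRST(C)={b}

FOLLOW sets:
FOLLOW(S) := {$}
round 1:
  S→B A: FOLLOW(B) ⊇ FIRST(A) = {a,b}; new: +{a,b}
  S→B A: FOLLOW(A) ⊇ FOLLOW(S) ⊇ {$}; new: +{$}
  S→S b: FOLLOW(S) ⊇ FIRST(b) = {b}; new: +{b}
  FOLLOW(S)={$,b}  FOLLOW(A)={$}  FOLLOW(B)={a,b}  FOLLOW(C)={}
round 2:
  A→C: FOLLOW(C) ⊇ FOLLOW(A) ⊇ {$}; new: +{$}
  S→B A: FOLLOW(A) ⊇ FOLLOW(S) ⊇ {$,b}; new: +{b}
  FOLLOW(S)={$,b}  FOLLOW(A)={$,b}  FOLLOW(B)={a,b}  FOLLOW(C)={$}
round 3:
  A→C: FOLLOW(C) ⊇ FOLLOW(A) ⊇ {$,b}; new: +{b}
  FOLLOW(S)={$,b}  FOLLOW(A)={$,b}  FOLLOW(B)={a,b}  FOLLOW(C)={$,b}
round 4: (stable)
  FOLLOW(S)={$,b}  FOLLOW(A)={$,b}  FOLLOW(B)={a,b}  FOLLOW(C)={$,b}

FOLLOW(B) = ["a", "b"]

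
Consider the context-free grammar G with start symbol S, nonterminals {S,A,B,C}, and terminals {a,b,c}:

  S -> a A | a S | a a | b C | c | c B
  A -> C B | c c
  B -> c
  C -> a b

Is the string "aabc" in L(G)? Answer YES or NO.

CNF form of G:
  S -> T0 B | T1 A | T1 S | T1 T1 | T2 C | c
  A -> C B | T0 T0
  B -> c
  C -> T1 T2
  T0 -> c
  T1 -> a
  T2 -> b

Fill CYK table bottom-up:
  [0..0]={T1}  "a"  orig:{}
  [1..1]={T1}  "a"  orig:{}
  [2..2]={T2}  "b"  orig:{}
  [3..3]={B,S,T0}  "c"  orig:{B,S}
  [0..1]={S}  "aa"
  [1..2]={C}  "ab"
  [2..3]=∅  "bc"
  [0..2]=∅  "aab"
  [1..3]={A}  "abc"
  [0..3]={S}  "aabc"

S ∈ T[0,3] ⇒ YES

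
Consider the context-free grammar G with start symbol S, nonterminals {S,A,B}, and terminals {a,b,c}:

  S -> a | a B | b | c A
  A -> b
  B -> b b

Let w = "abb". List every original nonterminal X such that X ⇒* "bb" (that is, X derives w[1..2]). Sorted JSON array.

Convert to CNF:
  S -> T1 B | T2 A | a | b
  A -> b
  B -> T0 T0
  T0 -> b
  T1 -> a
  T2 -> c

Fill CYK table bottom-up, restricted to cells inside w[1..2]:
  T[1,1] 'b' = {A,S,T0}  orig:{A,S}
  T[2,2] 'b' = {A,S,T0}  orig:{A,S}
  T[1,2] 'bb' = {B}

Original NTs in T[1,2] deriving "bb": ["B"]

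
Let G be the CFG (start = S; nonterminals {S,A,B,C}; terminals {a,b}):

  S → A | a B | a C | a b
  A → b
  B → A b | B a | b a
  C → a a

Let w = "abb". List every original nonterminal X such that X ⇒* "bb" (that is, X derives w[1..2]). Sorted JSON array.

Convert to CNF:
  S -> T1 B | T1 C | T1 T0 | b
  A -> b
  B -> A T0 | B T1 | T0 T1
  C -> T1 T1
  T0 -> b
  T1 -> a

Fill CYK table bottom-up — only the sub-triangle for w[1..2]:
  T[1,1] 'b' = {A,S,T0}  orig:{A,S}
  T[2,2] 'b' = {A,S,T0}  orig:{A,S}
  T[1,2] 'bb' = {B}

Original NTs in T[1,2] deriving "bb": ["B"]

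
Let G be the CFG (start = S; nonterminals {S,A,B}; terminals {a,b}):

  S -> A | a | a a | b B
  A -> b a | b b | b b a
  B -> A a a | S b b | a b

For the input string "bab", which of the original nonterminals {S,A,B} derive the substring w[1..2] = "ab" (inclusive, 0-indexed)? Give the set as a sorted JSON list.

CNF form of G:
  S -> T0 B | T0 T0 | T0 T1 | T0 X5 | T1 T1 | a
  A -> T0 T0 | T0 T1 | T0 X2
  B -> A X3 | S X4 | T1 T0
  T0 -> b
  T1 -> a
  X2 -> T0 T1
  X3 -> T1 T1
  X4 -> T0 T0
  X5 -> T0 T1

CYK fill, restricted to cells inside w[1..2]:
  [1..1]={S,T1}  "a"  orig:{S}
  [2..2]={T0}  "b"  orig:{}
  [1..2]={B}  "ab"

Original NTs in T[1,2] deriving "ab": ["B"]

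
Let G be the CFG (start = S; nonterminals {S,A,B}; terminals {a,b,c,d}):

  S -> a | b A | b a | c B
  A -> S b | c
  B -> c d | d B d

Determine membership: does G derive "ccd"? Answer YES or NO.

CNF form of G:
  S -> T0 A | T0 T3 | T1 B | a
  A -> S T0 | c
  B -> T1 T2 | T2 X4
  T0 -> b
  T1 -> c
  T2 -> d
  T3 -> a
  X4 -> B T2

CYK fill:
  cell(0,0) c: {A,T1}  orig:{A}
  cell(1,1) c: {A,T1}  orig:{A}
  cell(2,2) d: {T2}  orig:{}
  cell(0,1) cc: ∅
  cell(1,2) cd: {B}
  cell(0,2) ccd: {S}

S ∈ T[0,2] ⇒ YES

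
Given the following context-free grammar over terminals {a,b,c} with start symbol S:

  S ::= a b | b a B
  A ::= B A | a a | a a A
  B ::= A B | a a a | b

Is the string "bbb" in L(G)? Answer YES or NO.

CNF form of G:
  S -> T0 T1 | T1 X4
  A -> B A | T0 T0 | T0 X2
  B -> A B | T0 X3 | b
  T0 -> a
  T1 -> b
  X2 -> T0 A
  X3 -> T0 T0
  X4 -> T0 B

Fill CYK table bottom-up:
  T[0,0] 'b' = {B,T1}  orig:{B}
  T[1,1] 'b' = {B,T1}  orig:{B}
  T[2,2] 'b' = {B,T1}  orig:{B}
  T[0,1] 'bb' = ∅
  T[1,2] 'bb' = ∅
  T[0,2] 'bbb' = ∅

S ∉ T[0,2] ⇒ NO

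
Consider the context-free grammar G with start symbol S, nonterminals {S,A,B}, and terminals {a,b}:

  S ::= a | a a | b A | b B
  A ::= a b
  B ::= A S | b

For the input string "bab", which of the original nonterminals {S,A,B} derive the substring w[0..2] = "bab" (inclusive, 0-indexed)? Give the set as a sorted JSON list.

Convert to CNF:
  S -> T0 T0 | T1 A | T1 B | a
  A -> T0 T1
  B -> A S | b
  T0 -> a
  T1 -> b

CYK table (by increasing span) (cells [i..j] with 0 ≤ i ≤ j ≤ 2 only):
  [0..0]={B,T1}  "b"  orig:{B}
  [1..1]={S,T0}  "a"  orig:{S}
  [2..2]={B,T1}  "b"  orig:{B}
  [0..1]=∅  "ba"
  [1..2]={A}  "ab"
  [0..2]={S}  "bab"

Original NTs in T[0,2] deriving "bab": ["S"]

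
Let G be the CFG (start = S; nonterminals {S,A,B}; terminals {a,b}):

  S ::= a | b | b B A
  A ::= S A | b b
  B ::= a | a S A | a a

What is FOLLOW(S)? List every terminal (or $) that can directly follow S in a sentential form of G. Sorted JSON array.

Compute FIRST by fixpoint:
iter 1:
  A via A→b b: +{b}
  B via B→a: +{a}
  S via S→a: +{a}
  S via S→b: +{b}
  S: {a,b}  A: {b}  B: {a}
iter 2:
  A via A→S A: +{a}
  S: {a,b}  A: {a,b}  B: {a}
iter 3: done
  S: {a,b}  A: {a,b}  B: {a}

FOLLOW sets:
initialize: $ ∈ FOLLOW(S)
[1]
  A→S A: FOLLOW(S) ⊇ FIRST(A) = {a,b}; new: +{a,b}
  S→b B A: FOLLOW(B) ⊇ FIRST(A) = {a,b}; new: +{a,b}
  S→b B A: FOLLOW(A) ⊇ FOLLOW(S) ⊇ {$,a,b}; new: +{$,a,b}
  S: {$,a,b}  A: {$,a,b}  B: {a,b}
[2] done
  S: {$,a,b}  A: {$,a,b}  B: {a,b}

FOLLOW(S) = ["$", "a", "b"]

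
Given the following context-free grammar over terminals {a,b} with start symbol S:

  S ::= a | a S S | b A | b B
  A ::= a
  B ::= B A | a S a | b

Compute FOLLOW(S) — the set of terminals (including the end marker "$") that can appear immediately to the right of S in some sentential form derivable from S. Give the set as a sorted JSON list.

FIRST iteration:
iter 1:
  A via A→a: +{a}
  B via B→a S a: +{a}
  B via B→b: +{b}
  S via S→a: +{a}
  S via S→b A: +{b}
  S: {a,b}  A: {a}  B: {a,b}
iter 2: (no change)
  S: {a,b}  A: {a}  B: {a,b}

FOLLOW sets:
initialize: $ ∈ FOLLOW(S)
round 1:
  B→B A: FOLLOW(B) ⊇ FIRST(A) = {a}; new: +{a}
  B→B A: FOLLOW(A) ⊇ FOLLOW(B) ⊇ {a}; new: +{a}
  B→a S a: FOLLOW(S) ⊇ FIRST(a) = {a}; new: +{a}
  S→a S S: FOLLOW(S) ⊇ FIRST(S) = {a,b}; new: +{b}
  S→b A: FOLLOW(A) ⊇ FOLLOW(S) ⊇ {$,a,b}; new: +{$,b}
  S→b B: FOLLOW(B) ⊇ FOLLOW(S) ⊇ {$,a,b}; new: +{$,b}
  FOLLOW(S)={$,a,b}  FOLLOW(A)={$,a,b}  FOLLOW(B)={$,a,b}
round 2: (stable)
  FOLLOW(S)={$,a,b}  FOLLOW(A)={$,a,b}  FOLLOW(B)={$,a,b}

FOLLOW(S) = ["$", "a", "b"]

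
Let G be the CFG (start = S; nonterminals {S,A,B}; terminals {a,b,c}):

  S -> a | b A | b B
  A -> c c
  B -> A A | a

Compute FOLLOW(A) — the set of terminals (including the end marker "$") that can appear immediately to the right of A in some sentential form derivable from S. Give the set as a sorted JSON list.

Compute FIRST by fixpoint:
round 1:
  A via A→c c: +{c}
  B via B→A A: +{c}
  B via B→a: +{a}
  S via S→a: +{a}
  S via S→b A: +{b}
  S: {a,b}  A: {c}  B: {a,c}
round 2: (stable)
  S: {a,b}  A: {c}  B: {a,c}

Compute FOLLOW by fixpoint:
seed FOLLOW(S) with $
round 1:
  B→A A: FOLLOW(A) ⊇ FIRST(A) = {c}; new: +{c}
  S→b A: FOLLOW(A) ⊇ FOLLOW(S) ⊇ {$}; new: +{$}
  S→b B: FOLLOW(B) ⊇ FOLLOW(S) ⊇ {$}; new: +{$}
  FOLLOW(S)={$}  FOLLOW(A)={$,c}  FOLLOW(B)={$}
round 2: (no change)
  FOLLOW(S)={$}  FOLLOW(A)={$,c}  FOLLOW(B)={$}

FOLLOW(A) = ["$", "c"]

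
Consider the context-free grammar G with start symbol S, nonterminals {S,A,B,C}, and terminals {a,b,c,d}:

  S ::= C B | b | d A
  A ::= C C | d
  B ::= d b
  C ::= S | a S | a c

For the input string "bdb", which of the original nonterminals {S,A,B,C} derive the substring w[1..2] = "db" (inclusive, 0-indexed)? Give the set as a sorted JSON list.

Convert to CNF:
  S -> C B | T0 A | b
  A -> C C | d
  B -> T0 T1
  C -> C B | T0 A | T2 S | T2 T3 | b
  T0 -> d
  T1 -> b
  T2 -> a
  T3 -> c

CYK fill (cells [i..j] with 1 ≤ i ≤ j ≤ 2 only):
  cell(1,1) d: {A,T0}  orig:{A}
  cell(2,2) b: {C,S,T1}  orig:{C,S}
  cell(1,2) db: {B}

Original NTs in T[1,2] deriving "db": ["B"]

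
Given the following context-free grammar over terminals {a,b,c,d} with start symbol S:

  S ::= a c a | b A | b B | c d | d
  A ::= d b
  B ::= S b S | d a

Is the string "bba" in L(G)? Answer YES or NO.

CNF form of G:
  S -> T1 A | T1 B | T2 X5 | T3 T0 | d
  A -> T0 T1
  B -> S X4 | T0 T2
  T0 -> d
  T1 -> b
  T2 -> a
  T3 -> c
  X4 -> T1 S
  X5 -> T3 T2

Fill CYK table bottom-up:
  cell(0,0) b: {T1}  orig:{}
  cell(1,1) b: {T1}  orig:{}
  cell(2,2) a: {T2}  orig:{}
  cell(0,1) bb: ∅
  cell(1,2) ba: ∅
  cell(0,2) bba: ∅

S ∉ T[0,2] ⇒ NO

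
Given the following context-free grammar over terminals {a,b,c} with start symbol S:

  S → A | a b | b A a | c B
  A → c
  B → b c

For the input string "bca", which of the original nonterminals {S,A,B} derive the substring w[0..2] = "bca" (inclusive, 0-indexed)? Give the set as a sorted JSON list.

CNF form of G:
  S -> T0 X3 | T1 B | T2 T0 | c
  A -> c
  B -> T0 T1
  T0 -> b
  T1 -> c
  T2 -> a
  X3 -> A T2

CYK table (by increasing span), restricted to cells inside w[0..2]:
  cell(0,0) b: {T0}  orig:{}
  cell(1,1) c: {A,S,T1}  orig:{A,S}
  cell(2,2) a: {T2}  orig:{}
  cell(0,1) bc: {B}
  cell(1,2) ca: {X3}  orig:{}
  cell(0,2) bca: {S}

Original NTs in T[0,2] deriving "bca": ["S"]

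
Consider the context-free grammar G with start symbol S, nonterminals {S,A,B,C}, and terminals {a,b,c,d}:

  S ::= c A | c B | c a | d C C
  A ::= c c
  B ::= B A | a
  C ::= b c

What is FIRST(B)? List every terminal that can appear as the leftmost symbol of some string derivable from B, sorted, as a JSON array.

FIRST sets, iterate to fixpoint:
pass 1:
  A via A→c c: +{c}
  B via B→a: +{a}
  C via C→b c: +{b}
  S via S→c A: +{c}
  S via S→d C C: +{d}
  FIRST[S]={c,d}  FIRST[A]={c}  FIRST[B]={a}  FIRST[C]={b}
pass 2: (no change)
  FIRST[S]={c,d}  FIRST[A]={c}  FIRST[B]={a}  FIRST[C]={b}

FIRST(B) = ["a"]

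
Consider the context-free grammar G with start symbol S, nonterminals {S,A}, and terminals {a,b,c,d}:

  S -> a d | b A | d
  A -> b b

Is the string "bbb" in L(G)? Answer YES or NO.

CNF form of G:
  S -> T0 A | T1 T2 | d
  A -> T0 T0
  T0 -> b
  T1 -> a
  T2 -> d

CYK table (by increasing span):
  T[0,0] 'b' = {T0}  orig:{}
  T[1,1] 'b' = {T0}  orig:{}
  T[2,2] 'b' = {T0}  orig:{}
  T[0,1] 'bb' = {A}
  T[1,2] 'bb' = {A}
  T[0,2] 'bbb' = {S}

S ∈ T[0,2] ⇒ YES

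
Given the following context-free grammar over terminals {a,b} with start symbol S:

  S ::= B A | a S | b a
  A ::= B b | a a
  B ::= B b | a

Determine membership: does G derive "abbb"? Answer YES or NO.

Convert to CNF:
  S -> B A | T0 T1 | T1 S
  A -> B T0 | T1 T1
  B -> B T0 | a
  T0 -> b
  T1 -> a

Fill CYK table bottom-up:
  [0..0]={B,T1}  "a"  orig:{B}
  [1..1]={T0}  "b"  orig:{}
  [2..2]={T0}  "b"  orig:{}
  [3..3]={T0}  "b"  orig:{}
  [0..1]={A,B}  "ab"
  [1..2]=∅  "bb"
  [2..3]=∅  "bb"
  [0..2]={A,B}  "abb"
  [1..3]=∅  "bbb"
  [0..3]={A,B}  "abbb"

S ∉ T[0,3] ⇒ NO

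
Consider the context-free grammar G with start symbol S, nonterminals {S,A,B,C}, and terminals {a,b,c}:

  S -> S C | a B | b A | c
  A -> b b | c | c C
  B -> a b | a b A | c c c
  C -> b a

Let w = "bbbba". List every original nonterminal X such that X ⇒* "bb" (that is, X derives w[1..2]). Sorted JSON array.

Convert to CNF:
  S -> S C | T0 A | T2 B | c
  A -> T0 T0 | T1 C | c
  B -> T1 X4 | T2 T0 | T2 X3
  C -> T0 T2
  T0 -> b
  T1 -> c
  T2 -> a
  X3 -> T0 A
  X4 -> T1 T1

CYK fill, restricted to cells inside w[1..2]:
  [1..1]={T0}  "b"  orig:{}
  [2..2]={T0}  "b"  orig:{}
  [1..2]={A}  "bb"

Original NTs in T[1,2] deriving "bb": ["A"]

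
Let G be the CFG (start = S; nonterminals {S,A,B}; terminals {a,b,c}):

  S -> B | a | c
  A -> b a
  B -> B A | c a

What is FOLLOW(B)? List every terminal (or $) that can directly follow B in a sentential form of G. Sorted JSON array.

FIRST iteration:
pass 1:
  A via A→b a: +{b}
  B via B→c a: +{c}
  S via S→B: +{c}
  S via S→a: +{a}
  FIRST(S)={a,c}  FIRST(A)={b}  FIRST(B)={c}
pass 2: (stable)
  FIRST(S)={a,c}  FIRST(A)={b}  FIRST(B)={c}

FOLLOW sets:
initialize: $ ∈ FOLLOW(S)
iter 1:
  B→B A: FOLLOW(B) ⊇ FIRST(A) = {b}; new: +{b}
  B→B A: FOLLOW(A) ⊇ FOLLOW(B) ⊇ {b}; new: +{b}
  S→B: FOLLOW(B) ⊇ FOLLOW(S) ⊇ {$}; new: +{$}
  S: {$}  A: {b}  B: {$,b}
iter 2:
  B→B A: FOLLOW(A) ⊇ FOLLOW(B) ⊇ {$,b}; new: +{$}
  S: {$}  A: {$,b}  B: {$,b}
iter 3: (no change)
  S: {$}  A: {$,b}  B: {$,b}

FOLLOW(B) = ["$", "b"]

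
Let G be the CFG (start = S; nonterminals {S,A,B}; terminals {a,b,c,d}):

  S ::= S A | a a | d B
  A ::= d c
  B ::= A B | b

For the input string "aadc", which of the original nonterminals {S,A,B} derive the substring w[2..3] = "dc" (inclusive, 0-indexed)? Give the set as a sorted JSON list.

Convert to CNF:
  S -> S A | T0 B | T2 T2
  A -> T0 T1
  B -> A B | b
  T0 -> d
  T1 -> c
  T2 -> a

Fill CYK table bottom-up — only the sub-triangle for w[2..3]:
  cell(2,2) d: {T0}  orig:{}
  cell(3,3) c: {T1}  orig:{}
  cell(2,3) dc: {A}

Original NTs in T[2,3] deriving "dc": ["A"]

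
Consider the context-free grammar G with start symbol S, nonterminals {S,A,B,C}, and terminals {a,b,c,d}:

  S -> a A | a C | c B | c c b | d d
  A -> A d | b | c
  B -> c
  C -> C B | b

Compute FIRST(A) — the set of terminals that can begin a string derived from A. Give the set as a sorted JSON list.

FIRST iteration:
[1]
  A via A→b: +{b}
  A via A→c: +{c}
  B via B→c: +{c}
  C via C→b: +{b}
  S via S→a A: +{a}
  S via S→c B: +{c}
  S via S→d d: +{d}
  S: {a,c,d}  A: {b,c}  B: {c}  C: {b}
[2] (stable)
  S: {a,c,d}  A: {b,c}  B: {c}  C: {b}

FIRST(A) = ["b", "c"]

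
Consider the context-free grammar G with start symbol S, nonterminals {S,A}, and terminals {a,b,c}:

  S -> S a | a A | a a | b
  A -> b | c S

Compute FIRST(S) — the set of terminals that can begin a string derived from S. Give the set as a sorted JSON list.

Compute FIRST by fixpoint:
iter 1:
  A via A→b: +{b}
  A via A→c S: +{c}
  S via S→a A: +{a}
  S via S→b: +{b}
  FIRST(S)={a,b}  FIRST(A)={b,c}
iter 2: (stable)
  FIRST(S)={a,b}  FIRST(A)={b,c}

FIRST(S) = ["a", "b"]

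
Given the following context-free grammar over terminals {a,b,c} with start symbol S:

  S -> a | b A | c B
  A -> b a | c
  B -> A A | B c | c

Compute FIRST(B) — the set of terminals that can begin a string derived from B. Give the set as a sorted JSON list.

FIRST iteration:
iter 1:
  A via A→b a: +{b}
  A via A→c: +{c}
  B via B→A A: +{b,c}
  S via S→a: +{a}
  S via S→b A: +{b}
  S via S→c B: +{c}
  FIRST(S)={a,b,c}  FIRST(A)={b,c}  FIRST(B)={b,c}
iter 2: done
  FIRST(S)={a,b,c}  FIRST(A)={b,c}  FIRST(B)={b,c}

FIRST(B) = ["b", "c"]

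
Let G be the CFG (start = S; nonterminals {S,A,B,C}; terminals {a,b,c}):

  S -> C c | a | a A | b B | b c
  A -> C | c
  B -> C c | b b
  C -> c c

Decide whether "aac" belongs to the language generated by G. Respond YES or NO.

CNF form of G:
  S -> C T0 | T1 B | T1 T0 | T2 A | a
  A -> T0 T0 | c
  B -> C T0 | T1 T1
  C -> T0 T0
  T0 -> c
  T1 -> b
  T2 -> a

CYK fill:
  T[0,0] 'a' = {S,T2}  orig:{S}
  T[1,1] 'a' = {S,T2}  orig:{S}
  T[2,2] 'c' = {A,T0}  orig:{A}
  T[0,1] 'aa' = ∅
  T[1,2] 'ac' = {S}
  T[0,2] 'aac' = ∅

S ∉ T[0,2] ⇒ NO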